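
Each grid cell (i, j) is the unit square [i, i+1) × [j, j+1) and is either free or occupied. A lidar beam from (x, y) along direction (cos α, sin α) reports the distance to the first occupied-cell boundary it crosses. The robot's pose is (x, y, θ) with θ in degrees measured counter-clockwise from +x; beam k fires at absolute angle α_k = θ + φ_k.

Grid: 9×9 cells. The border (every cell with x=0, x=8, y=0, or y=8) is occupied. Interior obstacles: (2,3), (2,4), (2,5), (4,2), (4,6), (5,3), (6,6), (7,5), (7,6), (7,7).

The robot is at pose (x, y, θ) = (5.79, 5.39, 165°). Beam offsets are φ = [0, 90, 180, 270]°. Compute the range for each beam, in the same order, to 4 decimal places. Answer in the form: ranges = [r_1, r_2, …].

beam 1: φ=0°, α=165°
  cosα=-0.9659 sinα=0.2588 | (5,5) | tMaxX 0.8179 tMaxY 2.3569 | tΔX 1.0353 tΔY 3.8637
    t=0.8179 [x] (4,5)
    t=1.8531 [x] (3,5)
    t=2.3569 [y] (3,6)
    t=2.8884 [x] (2,6)
    t=3.9237 [x] (1,6)
    t=4.9590 [x] (0,6) — stop
  → r_1 = 4.9590
beam 2: φ=90°, α=255°
  cosα=-0.2588 sinα=-0.9659 | (5,5) | tMaxX 3.0523 tMaxY 0.4038 | tΔX 3.8637 tΔY 1.0353
    t=0.4038 [y] (5,4)
    t=1.4390 [y] (5,3) — stop
  → r_2 = 1.4390
beam 3: φ=180°, α=345°
  cosα=0.9659 sinα=-0.2588 | (5,5) | tMaxX 0.2174 tMaxY 1.5068 | tΔX 1.0353 tΔY 3.8637
    t=0.2174 [x] (6,5)
    t=1.2527 [x] (7,5) — stop
  → r_3 = 1.2527
beam 4: φ=270°, α=75°
  cosα=0.2588 sinα=0.9659 | (5,5) | tMaxX 0.8114 tMaxY 0.6315 | tΔX 3.8637 tΔY 1.0353
    t=0.6315 [y] (5,6)
    t=0.8114 [x] (6,6) — stop
  → r_4 = 0.8114

ranges = [4.9590, 1.4390, 1.2527, 0.8114]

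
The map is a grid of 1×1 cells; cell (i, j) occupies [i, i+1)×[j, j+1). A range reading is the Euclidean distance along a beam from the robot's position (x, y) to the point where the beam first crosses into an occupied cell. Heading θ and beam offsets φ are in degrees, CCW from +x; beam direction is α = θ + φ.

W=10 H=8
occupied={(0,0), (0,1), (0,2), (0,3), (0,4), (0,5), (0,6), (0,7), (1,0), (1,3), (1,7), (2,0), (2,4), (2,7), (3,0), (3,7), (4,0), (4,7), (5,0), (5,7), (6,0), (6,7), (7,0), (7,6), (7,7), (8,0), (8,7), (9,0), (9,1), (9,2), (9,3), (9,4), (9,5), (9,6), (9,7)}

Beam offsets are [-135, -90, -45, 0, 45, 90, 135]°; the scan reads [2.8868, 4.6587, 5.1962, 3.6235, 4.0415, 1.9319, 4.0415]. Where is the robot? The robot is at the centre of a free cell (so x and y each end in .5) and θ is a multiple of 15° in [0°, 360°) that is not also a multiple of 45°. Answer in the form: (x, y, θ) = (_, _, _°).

Candidates: 45 free-cell centres × 16 headings = 720 poses. Raycast each; keep the one whose scan matches to 4 dp.
  (1.5, 2.5, 240°): beam 1 = 0.5176 ≠ 2.8868 ✗
  (4.5, 4.5, 210°): beam 1 = 2.5882 ≠ 2.8868 ✗
  (2.5, 2.5, 300°): beam 1 = 1.5529 ≠ 2.8868 ✗
  (6.5, 5.5, 195°): beam 1 = 1.0000 ≠ 2.8868 ✗
  (6.5, 5.5, 330°): beam 1 = 3.6235 ≠ 2.8868 ✗
  …
  (4.5, 3.5, 75°): r_1=2.8868, r_2=4.6587, r_3=5.1962, r_4=3.6235, r_5=4.0415, r_6=1.9319, r_7=4.0415 — all match ✓
No second candidate reproduces the full scan.

(x, y, θ) = (4.5, 3.5, 75°)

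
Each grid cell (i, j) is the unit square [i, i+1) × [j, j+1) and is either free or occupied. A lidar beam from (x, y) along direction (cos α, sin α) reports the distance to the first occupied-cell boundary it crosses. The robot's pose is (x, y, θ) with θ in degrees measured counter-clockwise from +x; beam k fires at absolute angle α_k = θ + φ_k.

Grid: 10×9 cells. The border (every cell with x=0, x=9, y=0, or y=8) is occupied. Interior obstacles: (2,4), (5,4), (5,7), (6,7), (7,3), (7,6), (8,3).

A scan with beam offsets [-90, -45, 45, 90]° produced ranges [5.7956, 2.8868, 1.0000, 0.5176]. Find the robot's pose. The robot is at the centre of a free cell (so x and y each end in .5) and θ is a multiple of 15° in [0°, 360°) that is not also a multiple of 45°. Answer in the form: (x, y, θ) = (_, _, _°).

Enumerate (i+0.5, j+0.5, θ) over the 49 free cells and 16 admissible headings. For each, cast all 4 beams and compare to the given ranges.
  (4.5, 3.5, 255°): beam 1 = 1.9319 ≠ 5.7956 ✗
  (7.5, 1.5, 330°): beam 1 = 0.5774 ≠ 5.7956 ✗
  (5.5, 3.5, 165°): beam 1 = 0.5176 ≠ 5.7956 ✗
  …
  (3.5, 1.5, 165°): r_1=5.7956, r_2=2.8868, r_3=1.0000, r_4=0.5176 — all match ✓
Only this pose fits every beam.

(x, y, θ) = (3.5, 1.5, 165°)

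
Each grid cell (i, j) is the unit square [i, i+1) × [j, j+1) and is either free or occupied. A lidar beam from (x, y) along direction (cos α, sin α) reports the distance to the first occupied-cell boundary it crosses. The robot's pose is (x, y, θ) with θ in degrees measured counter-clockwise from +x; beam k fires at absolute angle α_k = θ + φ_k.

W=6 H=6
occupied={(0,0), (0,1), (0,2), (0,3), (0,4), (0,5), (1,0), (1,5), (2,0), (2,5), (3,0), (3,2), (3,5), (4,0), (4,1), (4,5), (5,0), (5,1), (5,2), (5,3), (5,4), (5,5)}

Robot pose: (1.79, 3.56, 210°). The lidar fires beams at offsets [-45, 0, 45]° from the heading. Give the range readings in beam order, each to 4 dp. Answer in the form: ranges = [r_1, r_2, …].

ranges = [0.8179, 0.9122, 2.6503]

beam 1: φ=-45°, α=165°
  d=(-0.9659,0.2588)  start (1,3)  tX=0.8179 tY=1.7000  stride 1/|dx|=1.0353 1/|dy|=3.8637
    cross x-line → (0,3), t=0.8179 (wall)
  → r_1 = 0.8179
beam 2: φ=0°, α=210°
  d=(-0.8660,-0.5000)  start (1,3)  tX=0.9122 tY=1.1200  stride 1/|dx|=1.1547 1/|dy|=2.0000
    cross x-line → (0,3), t=0.9122 (wall)
  → r_2 = 0.9122
beam 3: φ=45°, α=255°
  d=(-0.2588,-0.9659)  start (1,3)  tX=3.0523 tY=0.5798  stride 1/|dx|=3.8637 1/|dy|=1.0353
    cross y-line → (1,2), t=0.5798
    cross y-line → (1,1), t=1.6150
    cross y-line → (1,0), t=2.6503 (wall)
  → r_3 = 2.6503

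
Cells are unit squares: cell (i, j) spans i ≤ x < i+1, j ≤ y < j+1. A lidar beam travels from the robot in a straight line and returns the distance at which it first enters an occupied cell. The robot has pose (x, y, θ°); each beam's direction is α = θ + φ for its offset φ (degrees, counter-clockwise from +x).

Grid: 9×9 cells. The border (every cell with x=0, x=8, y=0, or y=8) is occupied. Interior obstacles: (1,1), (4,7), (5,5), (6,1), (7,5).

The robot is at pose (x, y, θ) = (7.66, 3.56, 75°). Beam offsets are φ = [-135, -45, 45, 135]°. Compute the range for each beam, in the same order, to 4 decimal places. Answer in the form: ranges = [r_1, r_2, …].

beam 1: φ=-135°, α=300°
  dir = (cos 300°, sin 300°) = (0.5000, -0.8660); from cell (7,3)
  next x-line at t=0.6800, next y-line at t=0.6466; Δt_x=2.0000, Δt_y=1.1547
    y: enter (7,2) at t=0.6466
    x: enter (8,2) at t=0.6800 ← occupied
  → r_1 = 0.6800
beam 2: φ=-45°, α=30°
  dir = (cos 30°, sin 30°) = (0.8660, 0.5000); from cell (7,3)
  next x-line at t=0.3926, next y-line at t=0.8800; Δt_x=1.1547, Δt_y=2.0000
    x: enter (8,3) at t=0.3926 ← occupied
  → r_2 = 0.3926
beam 3: φ=45°, α=120°
  dir = (cos 120°, sin 120°) = (-0.5000, 0.8660); from cell (7,3)
  next x-line at t=1.3200, next y-line at t=0.5081; Δt_x=2.0000, Δt_y=1.1547
    y: enter (7,4) at t=0.5081
    x: enter (6,4) at t=1.3200
    y: enter (6,5) at t=1.6628
    y: enter (6,6) at t=2.8175
    x: enter (5,6) at t=3.3200
    y: enter (5,7) at t=3.9722
    y: enter (5,8) at t=5.1269 ← occupied
  → r_3 = 5.1269
beam 4: φ=135°, α=210°
  dir = (cos 210°, sin 210°) = (-0.8660, -0.5000); from cell (7,3)
  next x-line at t=0.7621, next y-line at t=1.1200; Δt_x=1.1547, Δt_y=2.0000
    x: enter (6,3) at t=0.7621
    y: enter (6,2) at t=1.1200
    x: enter (5,2) at t=1.9168
    x: enter (4,2) at t=3.0715
    y: enter (4,1) at t=3.1200
    x: enter (3,1) at t=4.2262
    y: enter (3,0) at t=5.1200 ← occupied
  → r_4 = 5.1200

ranges = [0.6800, 0.3926, 5.1269, 5.1200]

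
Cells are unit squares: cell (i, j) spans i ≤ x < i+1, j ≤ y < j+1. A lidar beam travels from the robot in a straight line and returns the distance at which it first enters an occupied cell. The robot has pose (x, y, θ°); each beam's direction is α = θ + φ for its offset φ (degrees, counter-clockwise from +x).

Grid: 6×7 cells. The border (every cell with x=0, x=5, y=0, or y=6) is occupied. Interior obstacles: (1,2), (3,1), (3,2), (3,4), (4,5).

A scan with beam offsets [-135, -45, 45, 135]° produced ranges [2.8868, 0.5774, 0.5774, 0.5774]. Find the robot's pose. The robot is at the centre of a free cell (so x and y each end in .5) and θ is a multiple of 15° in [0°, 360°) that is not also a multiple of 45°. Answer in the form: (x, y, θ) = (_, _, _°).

(x, y, θ) = (3.5, 5.5, 345°)

The pose lattice has 15·16 = 240 candidates. Test each by forward raycasting.
  (2.5, 2.5, 210°): beam 1 = 1.9319 ≠ 2.8868 ✗
  (4.5, 4.5, 15°): beam 1 = 1.7321 ≠ 2.8868 ✗
  (2.5, 1.5, 210°): beam 1 = 2.5882 ≠ 2.8868 ✗
  (2.5, 2.5, 330°): beam 1 = 0.5176 ≠ 2.8868 ✗
  (3.5, 5.5, 240°): beam 1 = 0.5176 ≠ 2.8868 ✗
  …
  (3.5, 5.5, 345°): r_1=2.8868, r_2=0.5774, r_3=0.5774, r_4=0.5774 — all match ✓
No second candidate reproduces the full scan.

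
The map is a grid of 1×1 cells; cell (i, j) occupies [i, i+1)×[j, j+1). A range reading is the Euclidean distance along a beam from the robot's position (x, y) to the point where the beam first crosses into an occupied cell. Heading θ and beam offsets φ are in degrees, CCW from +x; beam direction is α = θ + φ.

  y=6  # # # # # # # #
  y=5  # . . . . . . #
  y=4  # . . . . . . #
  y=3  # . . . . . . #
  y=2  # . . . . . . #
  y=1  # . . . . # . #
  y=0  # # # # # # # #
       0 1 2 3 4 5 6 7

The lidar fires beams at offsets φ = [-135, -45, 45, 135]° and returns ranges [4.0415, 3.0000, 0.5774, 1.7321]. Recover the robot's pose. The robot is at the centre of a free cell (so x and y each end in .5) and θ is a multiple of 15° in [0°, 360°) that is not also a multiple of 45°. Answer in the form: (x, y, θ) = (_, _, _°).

The pose lattice has 29·16 = 464 candidates. Test each by forward raycasting.
  (3.5, 5.5, 30°): beam 1 = 4.6587 ≠ 4.0415 ✗
  (6.5, 2.5, 15°): beam 1 = 1.0000 ≠ 4.0415 ✗
  (5.5, 3.5, 150°): beam 1 = 1.5529 ≠ 4.0415 ✗
  (3.5, 5.5, 105°): beam 2 = 0.5774 ≠ 3.0000 ✗
  …
  (5.5, 2.5, 255°): r_1=4.0415, r_2=3.0000, r_3=0.5774, r_4=1.7321 — all match ✓
Only this pose fits every beam.

(x, y, θ) = (5.5, 2.5, 255°)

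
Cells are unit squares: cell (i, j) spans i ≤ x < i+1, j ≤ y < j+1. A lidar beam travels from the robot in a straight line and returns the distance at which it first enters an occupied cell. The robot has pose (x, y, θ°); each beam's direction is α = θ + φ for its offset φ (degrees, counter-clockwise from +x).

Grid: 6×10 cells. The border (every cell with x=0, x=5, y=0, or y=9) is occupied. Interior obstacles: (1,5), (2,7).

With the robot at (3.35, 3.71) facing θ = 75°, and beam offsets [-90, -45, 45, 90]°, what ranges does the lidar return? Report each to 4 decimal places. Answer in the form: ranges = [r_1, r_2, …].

beam 1: φ=-90°, α=345°
  direction (0.9659, -0.2588); cell (3,3); t to first gridline: x 0.6729, y 2.7432 (then +1.0353 / +3.8637)
    (4,3) via x @ 0.6729
    (5,3) via x @ 1.7082  # hit
  → r_1 = 1.7082
beam 2: φ=-45°, α=30°
  direction (0.8660, 0.5000); cell (3,3); t to first gridline: x 0.7506, y 0.5800 (then +1.1547 / +2.0000)
    (3,4) via y @ 0.5800
    (4,4) via x @ 0.7506
    (5,4) via x @ 1.9053  # hit
  → r_2 = 1.9053
beam 3: φ=45°, α=120°
  direction (-0.5000, 0.8660); cell (3,3); t to first gridline: x 0.7000, y 0.3349 (then +2.0000 / +1.1547)
    (3,4) via y @ 0.3349
    (2,4) via x @ 0.7000
    (2,5) via y @ 1.4896
    (2,6) via y @ 2.6443
    (1,6) via x @ 2.7000
    (1,7) via y @ 3.7990
    (0,7) via x @ 4.7000  # hit
  → r_3 = 4.7000
beam 4: φ=90°, α=165°
  direction (-0.9659, 0.2588); cell (3,3); t to first gridline: x 0.3623, y 1.1205 (then +1.0353 / +3.8637)
    (2,3) via x @ 0.3623
    (2,4) via y @ 1.1205
    (1,4) via x @ 1.3976
    (0,4) via x @ 2.4329  # hit
  → r_4 = 2.4329

ranges = [1.7082, 1.9053, 4.7000, 2.4329]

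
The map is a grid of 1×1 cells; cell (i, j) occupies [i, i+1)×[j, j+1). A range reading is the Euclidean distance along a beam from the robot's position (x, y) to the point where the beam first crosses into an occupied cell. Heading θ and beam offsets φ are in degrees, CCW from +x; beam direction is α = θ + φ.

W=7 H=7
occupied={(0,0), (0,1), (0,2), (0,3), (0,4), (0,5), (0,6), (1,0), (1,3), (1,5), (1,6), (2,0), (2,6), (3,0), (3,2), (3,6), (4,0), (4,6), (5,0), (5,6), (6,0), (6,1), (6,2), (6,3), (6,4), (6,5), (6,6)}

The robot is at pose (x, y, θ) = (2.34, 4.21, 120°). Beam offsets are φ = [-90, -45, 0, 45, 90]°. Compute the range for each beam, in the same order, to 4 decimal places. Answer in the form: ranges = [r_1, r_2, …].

ranges = [3.5800, 1.8531, 0.9122, 1.3873, 0.4200]

beam 1: φ=-90°, α=30°
  d=(0.8660,0.5000)  start (2,4)  tX=0.7621 tY=1.5800  stride 1/|dx|=1.1547 1/|dy|=2.0000
    cross x-line → (3,4), t=0.7621
    cross y-line → (3,5), t=1.5800
    cross x-line → (4,5), t=1.9168
    cross x-line → (5,5), t=3.0715
    cross y-line → (5,6), t=3.5800 (wall)
  → r_1 = 3.5800
beam 2: φ=-45°, α=75°
  d=(0.2588,0.9659)  start (2,4)  tX=2.5500 tY=0.8179  stride 1/|dx|=3.8637 1/|dy|=1.0353
    cross y-line → (2,5), t=0.8179
    cross y-line → (2,6), t=1.8531 (wall)
  → r_2 = 1.8531
beam 3: φ=0°, α=120°
  d=(-0.5000,0.8660)  start (2,4)  tX=0.6800 tY=0.9122  stride 1/|dx|=2.0000 1/|dy|=1.1547
    cross x-line → (1,4), t=0.6800
    cross y-line → (1,5), t=0.9122 (wall)
  → r_3 = 0.9122
beam 4: φ=45°, α=165°
  d=(-0.9659,0.2588)  start (2,4)  tX=0.3520 tY=3.0523  stride 1/|dx|=1.0353 1/|dy|=3.8637
    cross x-line → (1,4), t=0.3520
    cross x-line → (0,4), t=1.3873 (wall)
  → r_4 = 1.3873
beam 5: φ=90°, α=210°
  d=(-0.8660,-0.5000)  start (2,4)  tX=0.3926 tY=0.4200  stride 1/|dx|=1.1547 1/|dy|=2.0000
    cross x-line → (1,4), t=0.3926
    cross y-line → (1,3), t=0.4200 (wall)
  → r_5 = 0.4200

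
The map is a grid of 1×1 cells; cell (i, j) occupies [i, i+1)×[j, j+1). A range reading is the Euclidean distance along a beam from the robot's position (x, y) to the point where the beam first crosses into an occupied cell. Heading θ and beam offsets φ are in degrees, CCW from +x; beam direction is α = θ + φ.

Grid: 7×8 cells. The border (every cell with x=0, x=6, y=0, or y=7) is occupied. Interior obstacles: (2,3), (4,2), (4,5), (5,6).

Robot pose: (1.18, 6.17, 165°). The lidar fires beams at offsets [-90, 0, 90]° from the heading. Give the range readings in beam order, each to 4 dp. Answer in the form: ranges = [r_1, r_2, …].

ranges = [0.8593, 0.1863, 0.6955]

beam 1: φ=-90°, α=75°
  direction (0.2588, 0.9659); cell (1,6); t to first gridline: x 3.1682, y 0.8593 (then +3.8637 / +1.0353)
    (1,7) via y @ 0.8593  # hit
  → r_1 = 0.8593
beam 2: φ=0°, α=165°
  direction (-0.9659, 0.2588); cell (1,6); t to first gridline: x 0.1863, y 3.2069 (then +1.0353 / +3.8637)
    (0,6) via x @ 0.1863  # hit
  → r_2 = 0.1863
beam 3: φ=90°, α=255°
  direction (-0.2588, -0.9659); cell (1,6); t to first gridline: x 0.6955, y 0.1760 (then +3.8637 / +1.0353)
    (1,5) via y @ 0.1760
    (0,5) via x @ 0.6955  # hit
  → r_3 = 0.6955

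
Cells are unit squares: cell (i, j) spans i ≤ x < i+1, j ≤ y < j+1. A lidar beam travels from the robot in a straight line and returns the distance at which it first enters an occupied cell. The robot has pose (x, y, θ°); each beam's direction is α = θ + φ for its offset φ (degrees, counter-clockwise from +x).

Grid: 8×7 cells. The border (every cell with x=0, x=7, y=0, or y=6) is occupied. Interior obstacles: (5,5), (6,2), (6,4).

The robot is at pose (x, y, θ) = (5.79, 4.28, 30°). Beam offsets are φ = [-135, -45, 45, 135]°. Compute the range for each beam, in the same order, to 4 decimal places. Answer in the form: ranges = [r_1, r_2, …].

ranges = [3.3957, 0.2174, 0.7454, 4.9590]

beam 1: φ=-135°, α=255°
  d=(-0.2588,-0.9659)  start (5,4)  tX=3.0523 tY=0.2899  stride 1/|dx|=3.8637 1/|dy|=1.0353
    cross y-line → (5,3), t=0.2899
    cross y-line → (5,2), t=1.3252
    cross y-line → (5,1), t=2.3604
    cross x-line → (4,1), t=3.0523
    cross y-line → (4,0), t=3.3957 (wall)
  → r_1 = 3.3957
beam 2: φ=-45°, α=345°
  d=(0.9659,-0.2588)  start (5,4)  tX=0.2174 tY=1.0818  stride 1/|dx|=1.0353 1/|dy|=3.8637
    cross x-line → (6,4), t=0.2174 (wall)
  → r_2 = 0.2174
beam 3: φ=45°, α=75°
  d=(0.2588,0.9659)  start (5,4)  tX=0.8114 tY=0.7454  stride 1/|dx|=3.8637 1/|dy|=1.0353
    cross y-line → (5,5), t=0.7454 (wall)
  → r_3 = 0.7454
beam 4: φ=135°, α=165°
  d=(-0.9659,0.2588)  start (5,4)  tX=0.8179 tY=2.7819  stride 1/|dx|=1.0353 1/|dy|=3.8637
    cross x-line → (4,4), t=0.8179
    cross x-line → (3,4), t=1.8531
    cross y-line → (3,5), t=2.7819
    cross x-line → (2,5), t=2.8884
    cross x-line → (1,5), t=3.9237
    cross x-line → (0,5), t=4.9590 (wall)
  → r_4 = 4.9590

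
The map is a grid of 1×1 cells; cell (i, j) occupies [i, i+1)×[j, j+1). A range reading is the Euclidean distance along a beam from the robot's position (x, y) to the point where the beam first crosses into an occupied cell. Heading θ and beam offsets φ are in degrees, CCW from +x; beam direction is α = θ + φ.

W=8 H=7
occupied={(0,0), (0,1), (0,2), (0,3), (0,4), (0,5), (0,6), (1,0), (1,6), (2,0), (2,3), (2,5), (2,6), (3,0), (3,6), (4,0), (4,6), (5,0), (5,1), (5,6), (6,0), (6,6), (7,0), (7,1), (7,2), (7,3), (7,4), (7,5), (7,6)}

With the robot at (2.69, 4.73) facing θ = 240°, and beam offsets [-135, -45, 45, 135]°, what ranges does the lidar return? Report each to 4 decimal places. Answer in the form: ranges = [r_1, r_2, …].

beam 1: φ=-135°, α=105°
  d=(-0.2588,0.9659)  start (2,4)  tX=2.6660 tY=0.2795  stride 1/|dx|=3.8637 1/|dy|=1.0353
    cross y-line → (2,5), t=0.2795 (wall)
  → r_1 = 0.2795
beam 2: φ=-45°, α=195°
  d=(-0.9659,-0.2588)  start (2,4)  tX=0.7143 tY=2.8205  stride 1/|dx|=1.0353 1/|dy|=3.8637
    cross x-line → (1,4), t=0.7143
    cross x-line → (0,4), t=1.7496 (wall)
  → r_2 = 1.7496
beam 3: φ=45°, α=285°
  d=(0.2588,-0.9659)  start (2,4)  tX=1.1977 tY=0.7558  stride 1/|dx|=3.8637 1/|dy|=1.0353
    cross y-line → (2,3), t=0.7558 (wall)
  → r_3 = 0.7558
beam 4: φ=135°, α=15°
  d=(0.9659,0.2588)  start (2,4)  tX=0.3209 tY=1.0432  stride 1/|dx|=1.0353 1/|dy|=3.8637
    cross x-line → (3,4), t=0.3209
    cross y-line → (3,5), t=1.0432
    cross x-line → (4,5), t=1.3562
    cross x-line → (5,5), t=2.3915
    cross x-line → (6,5), t=3.4268
    cross x-line → (7,5), t=4.4620 (wall)
  → r_4 = 4.4620

ranges = [0.2795, 1.7496, 0.7558, 4.4620]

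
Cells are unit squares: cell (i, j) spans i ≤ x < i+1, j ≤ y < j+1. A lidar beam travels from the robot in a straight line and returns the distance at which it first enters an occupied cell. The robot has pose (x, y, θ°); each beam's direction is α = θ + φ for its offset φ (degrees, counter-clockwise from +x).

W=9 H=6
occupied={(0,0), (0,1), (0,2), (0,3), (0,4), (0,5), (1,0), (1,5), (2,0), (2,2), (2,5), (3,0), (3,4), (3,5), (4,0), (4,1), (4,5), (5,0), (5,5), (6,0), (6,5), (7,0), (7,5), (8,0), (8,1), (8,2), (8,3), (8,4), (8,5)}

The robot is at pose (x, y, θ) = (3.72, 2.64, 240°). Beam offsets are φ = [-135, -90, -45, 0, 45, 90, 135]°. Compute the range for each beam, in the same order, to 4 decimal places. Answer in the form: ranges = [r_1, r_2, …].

beam 1: φ=-135°, α=105°
  dir = (cos 105°, sin 105°) = (-0.2588, 0.9659); from cell (3,2)
  next x-line at t=2.7819, next y-line at t=0.3727; Δt_x=3.8637, Δt_y=1.0353
    y: enter (3,3) at t=0.3727
    y: enter (3,4) at t=1.4080 ← occupied
  → r_1 = 1.4080
beam 2: φ=-90°, α=150°
  dir = (cos 150°, sin 150°) = (-0.8660, 0.5000); from cell (3,2)
  next x-line at t=0.8314, next y-line at t=0.7200; Δt_x=1.1547, Δt_y=2.0000
    y: enter (3,3) at t=0.7200
    x: enter (2,3) at t=0.8314
    x: enter (1,3) at t=1.9861
    y: enter (1,4) at t=2.7200
    x: enter (0,4) at t=3.1408 ← occupied
  → r_2 = 3.1408
beam 3: φ=-45°, α=195°
  dir = (cos 195°, sin 195°) = (-0.9659, -0.2588); from cell (3,2)
  next x-line at t=0.7454, next y-line at t=2.4728; Δt_x=1.0353, Δt_y=3.8637
    x: enter (2,2) at t=0.7454 ← occupied
  → r_3 = 0.7454
beam 4: φ=0°, α=240°
  dir = (cos 240°, sin 240°) = (-0.5000, -0.8660); from cell (3,2)
  next x-line at t=1.4400, next y-line at t=0.7390; Δt_x=2.0000, Δt_y=1.1547
    y: enter (3,1) at t=0.7390
    x: enter (2,1) at t=1.4400
    y: enter (2,0) at t=1.8937 ← occupied
  → r_4 = 1.8937
beam 5: φ=45°, α=285°
  dir = (cos 285°, sin 285°) = (0.2588, -0.9659); from cell (3,2)
  next x-line at t=1.0818, next y-line at t=0.6626; Δt_x=3.8637, Δt_y=1.0353
    y: enter (3,1) at t=0.6626
    x: enter (4,1) at t=1.0818 ← occupied
  → r_5 = 1.0818
beam 6: φ=90°, α=330°
  dir = (cos 330°, sin 330°) = (0.8660, -0.5000); from cell (3,2)
  next x-line at t=0.3233, next y-line at t=1.2800; Δt_x=1.1547, Δt_y=2.0000
    x: enter (4,2) at t=0.3233
    y: enter (4,1) at t=1.2800 ← occupied
  → r_6 = 1.2800
beam 7: φ=135°, α=15°
  dir = (cos 15°, sin 15°) = (0.9659, 0.2588); from cell (3,2)
  next x-line at t=0.2899, next y-line at t=1.3909; Δt_x=1.0353, Δt_y=3.8637
    x: enter (4,2) at t=0.2899
    x: enter (5,2) at t=1.3252
    y: enter (5,3) at t=1.3909
    x: enter (6,3) at t=2.3604
    x: enter (7,3) at t=3.3957
    x: enter (8,3) at t=4.4310 ← occupied
  → r_7 = 4.4310

ranges = [1.4080, 3.1408, 0.7454, 1.8937, 1.0818, 1.2800, 4.4310]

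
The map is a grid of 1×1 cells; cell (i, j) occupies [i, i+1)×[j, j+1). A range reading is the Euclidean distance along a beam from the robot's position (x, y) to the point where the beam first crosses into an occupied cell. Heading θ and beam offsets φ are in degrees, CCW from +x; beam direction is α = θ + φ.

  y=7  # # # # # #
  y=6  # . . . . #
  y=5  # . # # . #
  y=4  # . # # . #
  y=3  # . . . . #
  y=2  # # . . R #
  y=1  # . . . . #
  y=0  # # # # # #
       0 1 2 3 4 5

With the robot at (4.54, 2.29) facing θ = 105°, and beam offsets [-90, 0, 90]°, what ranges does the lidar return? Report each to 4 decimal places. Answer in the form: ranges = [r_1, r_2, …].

ranges = [0.4762, 2.0864, 3.6649]

beam 1: φ=-90°, α=15°
  d=(0.9659,0.2588)  start (4,2)  tX=0.4762 tY=2.7432  stride 1/|dx|=1.0353 1/|dy|=3.8637
    cross x-line → (5,2), t=0.4762 (wall)
  → r_1 = 0.4762
beam 2: φ=0°, α=105°
  d=(-0.2588,0.9659)  start (4,2)  tX=2.0864 tY=0.7350  stride 1/|dx|=3.8637 1/|dy|=1.0353
    cross y-line → (4,3), t=0.7350
    cross y-line → (4,4), t=1.7703
    cross x-line → (3,4), t=2.0864 (wall)
  → r_2 = 2.0864
beam 3: φ=90°, α=195°
  d=(-0.9659,-0.2588)  start (4,2)  tX=0.5590 tY=1.1205  stride 1/|dx|=1.0353 1/|dy|=3.8637
    cross x-line → (3,2), t=0.5590
    cross y-line → (3,1), t=1.1205
    cross x-line → (2,1), t=1.5943
    cross x-line → (1,1), t=2.6296
    cross x-line → (0,1), t=3.6649 (wall)
  → r_3 = 3.6649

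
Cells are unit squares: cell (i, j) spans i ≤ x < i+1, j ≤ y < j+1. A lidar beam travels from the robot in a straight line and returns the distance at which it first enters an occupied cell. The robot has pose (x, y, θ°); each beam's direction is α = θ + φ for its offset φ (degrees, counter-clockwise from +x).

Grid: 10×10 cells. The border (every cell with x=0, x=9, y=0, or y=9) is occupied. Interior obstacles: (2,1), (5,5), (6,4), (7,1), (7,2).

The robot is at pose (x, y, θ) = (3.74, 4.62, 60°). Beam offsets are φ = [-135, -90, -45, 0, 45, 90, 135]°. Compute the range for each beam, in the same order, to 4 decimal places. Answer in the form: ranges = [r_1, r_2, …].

ranges = [3.7477, 3.7643, 1.4682, 5.0576, 4.5345, 3.1639, 2.8367]

beam 1: φ=-135°, α=285°
  dir = (cos 285°, sin 285°) = (0.2588, -0.9659); from cell (3,4)
  next x-line at t=1.0046, next y-line at t=0.6419; Δt_x=3.8637, Δt_y=1.0353
    y: enter (3,3) at t=0.6419
    x: enter (4,3) at t=1.0046
    y: enter (4,2) at t=1.6771
    y: enter (4,1) at t=2.7124
    y: enter (4,0) at t=3.7477 ← occupied
  → r_1 = 3.7477
beam 2: φ=-90°, α=330°
  dir = (cos 330°, sin 330°) = (0.8660, -0.5000); from cell (3,4)
  next x-line at t=0.3002, next y-line at t=1.2400; Δt_x=1.1547, Δt_y=2.0000
    x: enter (4,4) at t=0.3002
    y: enter (4,3) at t=1.2400
    x: enter (5,3) at t=1.4549
    x: enter (6,3) at t=2.6096
    y: enter (6,2) at t=3.2400
    x: enter (7,2) at t=3.7643 ← occupied
  → r_2 = 3.7643
beam 3: φ=-45°, α=15°
  dir = (cos 15°, sin 15°) = (0.9659, 0.2588); from cell (3,4)
  next x-line at t=0.2692, next y-line at t=1.4682; Δt_x=1.0353, Δt_y=3.8637
    x: enter (4,4) at t=0.2692
    x: enter (5,4) at t=1.3044
    y: enter (5,5) at t=1.4682 ← occupied
  → r_3 = 1.4682
beam 4: φ=0°, α=60°
  dir = (cos 60°, sin 60°) = (0.5000, 0.8660); from cell (3,4)
  next x-line at t=0.5200, next y-line at t=0.4388; Δt_x=2.0000, Δt_y=1.1547
    y: enter (3,5) at t=0.4388
    x: enter (4,5) at t=0.5200
    y: enter (4,6) at t=1.5935
    x: enter (5,6) at t=2.5200
    y: enter (5,7) at t=2.7482
    y: enter (5,8) at t=3.9029
    x: enter (6,8) at t=4.5200
    y: enter (6,9) at t=5.0576 ← occupied
  → r_4 = 5.0576
beam 5: φ=45°, α=105°
  dir = (cos 105°, sin 105°) = (-0.2588, 0.9659); from cell (3,4)
  next x-line at t=2.8591, next y-line at t=0.3934; Δt_x=3.8637, Δt_y=1.0353
    y: enter (3,5) at t=0.3934
    y: enter (3,6) at t=1.4287
    y: enter (3,7) at t=2.4640
    x: enter (2,7) at t=2.8591
    y: enter (2,8) at t=3.4992
    y: enter (2,9) at t=4.5345 ← occupied
  → r_5 = 4.5345
beam 6: φ=90°, α=150°
  dir = (cos 150°, sin 150°) = (-0.8660, 0.5000); from cell (3,4)
  next x-line at t=0.8545, next y-line at t=0.7600; Δt_x=1.1547, Δt_y=2.0000
    y: enter (3,5) at t=0.7600
    x: enter (2,5) at t=0.8545
    x: enter (1,5) at t=2.0092
    y: enter (1,6) at t=2.7600
    x: enter (0,6) at t=3.1639 ← occupied
  → r_6 = 3.1639
beam 7: φ=135°, α=195°
  dir = (cos 195°, sin 195°) = (-0.9659, -0.2588); from cell (3,4)
  next x-line at t=0.7661, next y-line at t=2.3955; Δt_x=1.0353, Δt_y=3.8637
    x: enter (2,4) at t=0.7661
    x: enter (1,4) at t=1.8014
    y: enter (1,3) at t=2.3955
    x: enter (0,3) at t=2.8367 ← occupied
  → r_7 = 2.8367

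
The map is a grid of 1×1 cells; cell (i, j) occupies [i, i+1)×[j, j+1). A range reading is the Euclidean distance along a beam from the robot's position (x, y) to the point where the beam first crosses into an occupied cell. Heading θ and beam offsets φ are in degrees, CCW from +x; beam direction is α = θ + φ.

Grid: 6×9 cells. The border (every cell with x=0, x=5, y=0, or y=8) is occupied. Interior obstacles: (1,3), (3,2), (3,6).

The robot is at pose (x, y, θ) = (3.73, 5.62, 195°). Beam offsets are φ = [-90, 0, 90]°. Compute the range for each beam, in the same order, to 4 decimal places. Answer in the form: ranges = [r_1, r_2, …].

ranges = [0.3934, 2.8263, 4.7830]

beam 1: φ=-90°, α=105°
  d=(-0.2588,0.9659)  start (3,5)  tX=2.8205 tY=0.3934  stride 1/|dx|=3.8637 1/|dy|=1.0353
    cross y-line → (3,6), t=0.3934 (wall)
  → r_1 = 0.3934
beam 2: φ=0°, α=195°
  d=(-0.9659,-0.2588)  start (3,5)  tX=0.7558 tY=2.3955  stride 1/|dx|=1.0353 1/|dy|=3.8637
    cross x-line → (2,5), t=0.7558
    cross x-line → (1,5), t=1.7910
    cross y-line → (1,4), t=2.3955
    cross x-line → (0,4), t=2.8263 (wall)
  → r_2 = 2.8263
beam 3: φ=90°, α=285°
  d=(0.2588,-0.9659)  start (3,5)  tX=1.0432 tY=0.6419  stride 1/|dx|=3.8637 1/|dy|=1.0353
    cross y-line → (3,4), t=0.6419
    cross x-line → (4,4), t=1.0432
    cross y-line → (4,3), t=1.6771
    cross y-line → (4,2), t=2.7124
    cross y-line → (4,1), t=3.7477
    cross y-line → (4,0), t=4.7830 (wall)
  → r_3 = 4.7830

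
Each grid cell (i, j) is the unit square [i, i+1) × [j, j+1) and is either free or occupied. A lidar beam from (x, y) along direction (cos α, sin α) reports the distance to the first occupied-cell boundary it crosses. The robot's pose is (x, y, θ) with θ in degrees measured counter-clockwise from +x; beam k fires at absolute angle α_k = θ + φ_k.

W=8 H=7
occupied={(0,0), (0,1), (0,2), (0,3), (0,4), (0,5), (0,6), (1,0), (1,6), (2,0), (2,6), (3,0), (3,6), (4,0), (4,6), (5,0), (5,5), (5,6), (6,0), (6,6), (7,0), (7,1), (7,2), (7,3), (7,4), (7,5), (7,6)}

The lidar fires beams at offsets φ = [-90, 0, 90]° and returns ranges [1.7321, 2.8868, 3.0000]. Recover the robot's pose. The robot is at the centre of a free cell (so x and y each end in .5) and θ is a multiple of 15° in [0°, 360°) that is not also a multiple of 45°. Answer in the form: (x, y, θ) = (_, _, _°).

(x, y, θ) = (2.5, 3.5, 300°)

Enumerate (i+0.5, j+0.5, θ) over the 29 free cells and 16 admissible headings. For each, cast all 3 beams and compare to the given ranges.
  (1.5, 1.5, 75°): beam 1 = 1.9319 ≠ 1.7321 ✗
  (4.5, 2.5, 105°): beam 1 = 2.5882 ≠ 1.7321 ✗
  (1.5, 3.5, 300°): beam 1 = 0.5774 ≠ 1.7321 ✗
  (6.5, 3.5, 60°): beam 1 = 0.5774 ≠ 1.7321 ✗
  …
  (2.5, 3.5, 300°): r_1=1.7321, r_2=2.8868, r_3=3.0000 — all match ✓
Only this pose fits every beam.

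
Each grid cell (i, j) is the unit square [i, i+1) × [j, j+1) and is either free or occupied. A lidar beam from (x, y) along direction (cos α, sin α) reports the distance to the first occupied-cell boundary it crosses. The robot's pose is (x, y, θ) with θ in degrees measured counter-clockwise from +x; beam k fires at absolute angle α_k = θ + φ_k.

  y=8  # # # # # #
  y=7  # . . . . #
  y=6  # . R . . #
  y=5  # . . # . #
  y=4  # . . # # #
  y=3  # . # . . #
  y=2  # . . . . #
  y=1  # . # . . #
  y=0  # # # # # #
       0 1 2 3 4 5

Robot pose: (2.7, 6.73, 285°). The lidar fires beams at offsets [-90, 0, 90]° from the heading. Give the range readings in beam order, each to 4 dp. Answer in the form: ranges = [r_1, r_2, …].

beam 1: φ=-90°, α=195°
  d=(-0.9659,-0.2588)  start (2,6)  tX=0.7247 tY=2.8205  stride 1/|dx|=1.0353 1/|dy|=3.8637
    cross x-line → (1,6), t=0.7247
    cross x-line → (0,6), t=1.7600 (wall)
  → r_1 = 1.7600
beam 2: φ=0°, α=285°
  d=(0.2588,-0.9659)  start (2,6)  tX=1.1591 tY=0.7558  stride 1/|dx|=3.8637 1/|dy|=1.0353
    cross y-line → (2,5), t=0.7558
    cross x-line → (3,5), t=1.1591 (wall)
  → r_2 = 1.1591
beam 3: φ=90°, α=15°
  d=(0.9659,0.2588)  start (2,6)  tX=0.3106 tY=1.0432  stride 1/|dx|=1.0353 1/|dy|=3.8637
    cross x-line → (3,6), t=0.3106
    cross y-line → (3,7), t=1.0432
    cross x-line → (4,7), t=1.3459
    cross x-line → (5,7), t=2.3811 (wall)
  → r_3 = 2.3811

ranges = [1.7600, 1.1591, 2.3811]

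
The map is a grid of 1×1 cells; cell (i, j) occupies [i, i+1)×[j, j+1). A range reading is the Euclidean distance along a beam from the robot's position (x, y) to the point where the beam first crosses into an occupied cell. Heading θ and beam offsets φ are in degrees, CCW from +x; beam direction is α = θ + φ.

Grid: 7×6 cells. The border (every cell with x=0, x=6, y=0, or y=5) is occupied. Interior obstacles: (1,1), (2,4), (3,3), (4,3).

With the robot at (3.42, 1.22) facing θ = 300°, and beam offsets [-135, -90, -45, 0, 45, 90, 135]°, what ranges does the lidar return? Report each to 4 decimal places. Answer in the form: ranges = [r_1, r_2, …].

ranges = [1.4701, 0.4400, 0.2278, 0.2540, 0.8500, 2.9791, 1.8428]

beam 1: φ=-135°, α=165°
  direction (-0.9659, 0.2588); cell (3,1); t to first gridline: x 0.4348, y 3.0137 (then +1.0353 / +3.8637)
    (2,1) via x @ 0.4348
    (1,1) via x @ 1.4701  # hit
  → r_1 = 1.4701
beam 2: φ=-90°, α=210°
  direction (-0.8660, -0.5000); cell (3,1); t to first gridline: x 0.4850, y 0.4400 (then +1.1547 / +2.0000)
    (3,0) via y @ 0.4400  # hit
  → r_2 = 0.4400
beam 3: φ=-45°, α=255°
  direction (-0.2588, -0.9659); cell (3,1); t to first gridline: x 1.6228, y 0.2278 (then +3.8637 / +1.0353)
    (3,0) via y @ 0.2278  # hit
  → r_3 = 0.2278
beam 4: φ=0°, α=300°
  direction (0.5000, -0.8660); cell (3,1); t to first gridline: x 1.1600, y 0.2540 (then +2.0000 / +1.1547)
    (3,0) via y @ 0.2540  # hit
  → r_4 = 0.2540
beam 5: φ=45°, α=345°
  direction (0.9659, -0.2588); cell (3,1); t to first gridline: x 0.6005, y 0.8500 (then +1.0353 / +3.8637)
    (4,1) via x @ 0.6005
    (4,0) via y @ 0.8500  # hit
  → r_5 = 0.8500
beam 6: φ=90°, α=30°
  direction (0.8660, 0.5000); cell (3,1); t to first gridline: x 0.6697, y 1.5600 (then +1.1547 / +2.0000)
    (4,1) via x @ 0.6697
    (4,2) via y @ 1.5600
    (5,2) via x @ 1.8244
    (6,2) via x @ 2.9791  # hit
  → r_6 = 2.9791
beam 7: φ=135°, α=75°
  direction (0.2588, 0.9659); cell (3,1); t to first gridline: x 2.2409, y 0.8075 (then +3.8637 / +1.0353)
    (3,2) via y @ 0.8075
    (3,3) via y @ 1.8428  # hit
  → r_7 = 1.8428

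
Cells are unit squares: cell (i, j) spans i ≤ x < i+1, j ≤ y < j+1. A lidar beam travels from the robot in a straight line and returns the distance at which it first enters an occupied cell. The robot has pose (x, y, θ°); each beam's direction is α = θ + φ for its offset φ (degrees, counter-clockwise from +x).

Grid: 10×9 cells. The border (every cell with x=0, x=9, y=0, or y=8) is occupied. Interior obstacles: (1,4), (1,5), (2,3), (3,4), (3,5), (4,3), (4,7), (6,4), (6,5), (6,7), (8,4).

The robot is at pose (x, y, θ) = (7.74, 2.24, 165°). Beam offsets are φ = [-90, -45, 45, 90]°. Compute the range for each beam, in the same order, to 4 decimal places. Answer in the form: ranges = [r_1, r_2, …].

ranges = [1.8221, 2.0323, 2.4800, 1.2837]

beam 1: φ=-90°, α=75°
  cosα=0.2588 sinα=0.9659 | (7,2) | tMaxX 1.0046 tMaxY 0.7868 | tΔX 3.8637 tΔY 1.0353
    t=0.7868 [y] (7,3)
    t=1.0046 [x] (8,3)
    t=1.8221 [y] (8,4) — stop
  → r_1 = 1.8221
beam 2: φ=-45°, α=120°
  cosα=-0.5000 sinα=0.8660 | (7,2) | tMaxX 1.4800 tMaxY 0.8776 | tΔX 2.0000 tΔY 1.1547
    t=0.8776 [y] (7,3)
    t=1.4800 [x] (6,3)
    t=2.0323 [y] (6,4) — stop
  → r_2 = 2.0323
beam 3: φ=45°, α=210°
  cosα=-0.8660 sinα=-0.5000 | (7,2) | tMaxX 0.8545 tMaxY 0.4800 | tΔX 1.1547 tΔY 2.0000
    t=0.4800 [y] (7,1)
    t=0.8545 [x] (6,1)
    t=2.0092 [x] (5,1)
    t=2.4800 [y] (5,0) — stop
  → r_3 = 2.4800
beam 4: φ=90°, α=255°
  cosα=-0.2588 sinα=-0.9659 | (7,2) | tMaxX 2.8591 tMaxY 0.2485 | tΔX 3.8637 tΔY 1.0353
    t=0.2485 [y] (7,1)
    t=1.2837 [y] (7,0) — stop
  → r_4 = 1.2837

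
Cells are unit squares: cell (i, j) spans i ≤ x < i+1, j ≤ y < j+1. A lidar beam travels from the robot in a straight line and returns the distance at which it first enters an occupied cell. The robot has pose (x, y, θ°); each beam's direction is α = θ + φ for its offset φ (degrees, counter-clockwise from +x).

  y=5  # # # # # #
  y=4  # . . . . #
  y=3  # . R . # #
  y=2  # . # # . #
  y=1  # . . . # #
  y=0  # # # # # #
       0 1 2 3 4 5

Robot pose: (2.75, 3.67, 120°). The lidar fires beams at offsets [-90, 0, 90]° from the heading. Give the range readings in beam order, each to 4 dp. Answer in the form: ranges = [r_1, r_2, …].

beam 1: φ=-90°, α=30°
  dir = (cos 30°, sin 30°) = (0.8660, 0.5000); from cell (2,3)
  next x-line at t=0.2887, next y-line at t=0.6600; Δt_x=1.1547, Δt_y=2.0000
    x: enter (3,3) at t=0.2887
    y: enter (3,4) at t=0.6600
    x: enter (4,4) at t=1.4434
    x: enter (5,4) at t=2.5981 ← occupied
  → r_1 = 2.5981
beam 2: φ=0°, α=120°
  dir = (cos 120°, sin 120°) = (-0.5000, 0.8660); from cell (2,3)
  next x-line at t=1.5000, next y-line at t=0.3811; Δt_x=2.0000, Δt_y=1.1547
    y: enter (2,4) at t=0.3811
    x: enter (1,4) at t=1.5000
    y: enter (1,5) at t=1.5358 ← occupied
  → r_2 = 1.5358
beam 3: φ=90°, α=210°
  dir = (cos 210°, sin 210°) = (-0.8660, -0.5000); from cell (2,3)
  next x-line at t=0.8660, next y-line at t=1.3400; Δt_x=1.1547, Δt_y=2.0000
    x: enter (1,3) at t=0.8660
    y: enter (1,2) at t=1.3400
    x: enter (0,2) at t=2.0207 ← occupied
  → r_3 = 2.0207

ranges = [2.5981, 1.5358, 2.0207]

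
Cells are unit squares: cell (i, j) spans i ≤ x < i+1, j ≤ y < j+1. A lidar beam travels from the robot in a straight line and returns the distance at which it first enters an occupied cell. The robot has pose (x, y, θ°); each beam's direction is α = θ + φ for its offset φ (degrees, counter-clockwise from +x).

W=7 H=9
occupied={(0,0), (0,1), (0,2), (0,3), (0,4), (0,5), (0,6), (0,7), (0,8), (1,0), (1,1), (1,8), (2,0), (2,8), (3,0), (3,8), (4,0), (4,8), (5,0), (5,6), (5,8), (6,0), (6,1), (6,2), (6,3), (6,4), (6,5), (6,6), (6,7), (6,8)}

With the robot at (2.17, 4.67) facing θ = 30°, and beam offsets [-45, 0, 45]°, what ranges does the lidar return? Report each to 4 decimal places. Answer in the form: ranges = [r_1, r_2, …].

beam 1: φ=-45°, α=345°
  direction (0.9659, -0.2588); cell (2,4); t to first gridline: x 0.8593, y 2.5887 (then +1.0353 / +3.8637)
    (3,4) via x @ 0.8593
    (4,4) via x @ 1.8946
    (4,3) via y @ 2.5887
    (5,3) via x @ 2.9298
    (6,3) via x @ 3.9651  # hit
  → r_1 = 3.9651
beam 2: φ=0°, α=30°
  direction (0.8660, 0.5000); cell (2,4); t to first gridline: x 0.9584, y 0.6600 (then +1.1547 / +2.0000)
    (2,5) via y @ 0.6600
    (3,5) via x @ 0.9584
    (4,5) via x @ 2.1131
    (4,6) via y @ 2.6600
    (5,6) via x @ 3.2678  # hit
  → r_2 = 3.2678
beam 3: φ=45°, α=75°
  direction (0.2588, 0.9659); cell (2,4); t to first gridline: x 3.2069, y 0.3416 (then +3.8637 / +1.0353)
    (2,5) via y @ 0.3416
    (2,6) via y @ 1.3769
    (2,7) via y @ 2.4122
    (3,7) via x @ 3.2069
    (3,8) via y @ 3.4475  # hit
  → r_3 = 3.4475

ranges = [3.9651, 3.2678, 3.4475]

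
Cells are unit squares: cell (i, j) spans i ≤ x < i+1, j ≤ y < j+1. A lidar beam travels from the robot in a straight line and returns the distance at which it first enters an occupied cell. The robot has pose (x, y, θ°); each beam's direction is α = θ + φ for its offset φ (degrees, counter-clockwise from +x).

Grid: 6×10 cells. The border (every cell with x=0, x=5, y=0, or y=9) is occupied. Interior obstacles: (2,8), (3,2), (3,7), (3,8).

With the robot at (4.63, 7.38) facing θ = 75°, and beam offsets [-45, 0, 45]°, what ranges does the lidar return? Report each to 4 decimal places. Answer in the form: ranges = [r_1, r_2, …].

ranges = [0.4272, 1.4296, 1.2600]

beam 1: φ=-45°, α=30°
  cosα=0.8660 sinα=0.5000 | (4,7) | tMaxX 0.4272 tMaxY 1.2400 | tΔX 1.1547 tΔY 2.0000
    t=0.4272 [x] (5,7) — stop
  → r_1 = 0.4272
beam 2: φ=0°, α=75°
  cosα=0.2588 sinα=0.9659 | (4,7) | tMaxX 1.4296 tMaxY 0.6419 | tΔX 3.8637 tΔY 1.0353
    t=0.6419 [y] (4,8)
    t=1.4296 [x] (5,8) — stop
  → r_2 = 1.4296
beam 3: φ=45°, α=120°
  cosα=-0.5000 sinα=0.8660 | (4,7) | tMaxX 1.2600 tMaxY 0.7159 | tΔX 2.0000 tΔY 1.1547
    t=0.7159 [y] (4,8)
    t=1.2600 [x] (3,8) — stop
  → r_3 = 1.2600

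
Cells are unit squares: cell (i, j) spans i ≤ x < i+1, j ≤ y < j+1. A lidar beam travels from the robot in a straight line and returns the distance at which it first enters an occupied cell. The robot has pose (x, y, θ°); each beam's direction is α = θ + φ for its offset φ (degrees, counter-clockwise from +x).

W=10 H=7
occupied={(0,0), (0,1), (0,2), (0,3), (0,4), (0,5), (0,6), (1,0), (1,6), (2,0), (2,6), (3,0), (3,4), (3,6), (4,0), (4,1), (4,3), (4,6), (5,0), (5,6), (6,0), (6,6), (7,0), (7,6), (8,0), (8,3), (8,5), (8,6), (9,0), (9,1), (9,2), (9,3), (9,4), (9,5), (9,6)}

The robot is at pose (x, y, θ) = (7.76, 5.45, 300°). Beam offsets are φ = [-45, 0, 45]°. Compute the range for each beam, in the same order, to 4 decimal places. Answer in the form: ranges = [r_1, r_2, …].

ranges = [4.6070, 0.4800, 0.2485]

beam 1: φ=-45°, α=255°
  cosα=-0.2588 sinα=-0.9659 | (7,5) | tMaxX 2.9364 tMaxY 0.4659 | tΔX 3.8637 tΔY 1.0353
    t=0.4659 [y] (7,4)
    t=1.5012 [y] (7,3)
    t=2.5364 [y] (7,2)
    t=2.9364 [x] (6,2)
    t=3.5717 [y] (6,1)
    t=4.6070 [y] (6,0) — stop
  → r_1 = 4.6070
beam 2: φ=0°, α=300°
  cosα=0.5000 sinα=-0.8660 | (7,5) | tMaxX 0.4800 tMaxY 0.5196 | tΔX 2.0000 tΔY 1.1547
    t=0.4800 [x] (8,5) — stop
  → r_2 = 0.4800
beam 3: φ=45°, α=345°
  cosα=0.9659 sinα=-0.2588 | (7,5) | tMaxX 0.2485 tMaxY 1.7387 | tΔX 1.0353 tΔY 3.8637
    t=0.2485 [x] (8,5) — stop
  → r_3 = 0.2485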